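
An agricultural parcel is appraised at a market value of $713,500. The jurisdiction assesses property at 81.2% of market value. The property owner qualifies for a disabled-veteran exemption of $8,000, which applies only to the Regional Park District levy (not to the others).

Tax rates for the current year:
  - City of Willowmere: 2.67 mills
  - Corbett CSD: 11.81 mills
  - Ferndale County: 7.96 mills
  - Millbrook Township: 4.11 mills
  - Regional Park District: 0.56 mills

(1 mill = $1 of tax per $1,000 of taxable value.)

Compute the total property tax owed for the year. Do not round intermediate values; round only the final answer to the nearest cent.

$15,702.02

Assessed value = $713,500 × 0.812 = $579,362
City of Willowmere: $579,362 × 0.00267 = $1,546.89654
Corbett CSD: $579,362 × 0.01181 = $6,842.26522
Ferndale County: $579,362 × 0.00796 = $4,611.72152
Millbrook Township: $579,362 × 0.00411 = $2,381.17782
Regional Park District: ($579,362 − $8,000) × 0.00056 = $571,362 × 0.00056 = $319.96272
Total = $15,702.02382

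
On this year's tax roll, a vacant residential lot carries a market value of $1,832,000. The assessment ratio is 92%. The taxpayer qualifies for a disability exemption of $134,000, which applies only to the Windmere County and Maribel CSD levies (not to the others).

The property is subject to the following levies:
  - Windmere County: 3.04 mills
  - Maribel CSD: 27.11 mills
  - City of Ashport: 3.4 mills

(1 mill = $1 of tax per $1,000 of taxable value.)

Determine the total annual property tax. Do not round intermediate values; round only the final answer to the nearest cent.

Assessed value = $1,832,000 × 0.92 = $1,685,440
Windmere County: ($1,685,440 − $134,000) × 0.00304 = $1,551,440 × 0.00304 = $4,716.3776
Maribel CSD: ($1,685,440 − $134,000) × 0.02711 = $1,551,440 × 0.02711 = $42,059.5384
City of Ashport: $1,685,440 × 0.0034 = $5,730.496
Total = $52,506.412

$52,506.41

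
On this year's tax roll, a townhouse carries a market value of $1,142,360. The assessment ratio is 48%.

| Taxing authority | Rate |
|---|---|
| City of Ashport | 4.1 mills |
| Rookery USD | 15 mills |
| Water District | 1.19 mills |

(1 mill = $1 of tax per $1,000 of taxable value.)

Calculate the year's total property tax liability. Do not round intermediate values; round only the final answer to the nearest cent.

$11,125.67

Assessed value = $1,142,360 × 0.48 = $548,332.8
City of Ashport: $548,332.8 × 0.0041 = $2,248.16448
Rookery USD: $548,332.8 × 0.015 = $8,224.992
Water District: $548,332.8 × 0.00119 = $652.516032
Total = $2,248.16448 + $8,224.992 + $652.516032 = $11,125.672512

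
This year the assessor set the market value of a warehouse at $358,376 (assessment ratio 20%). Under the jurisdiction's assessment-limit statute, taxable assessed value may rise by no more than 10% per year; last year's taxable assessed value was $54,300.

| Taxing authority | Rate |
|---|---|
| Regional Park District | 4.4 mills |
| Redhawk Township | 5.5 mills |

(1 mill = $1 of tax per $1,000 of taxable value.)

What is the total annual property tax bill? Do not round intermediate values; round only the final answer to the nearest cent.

Uncapped assessed value = $358,376 × 0.2 = $71,675.2
Cap limit = $54,300 × 1.1 = $59,730
Taxable assessed value = min($71,675.2, $59,730) = $59,730 (cap binds)
Regional Park District: $59,730 × 0.0044 = $262.812
Redhawk Township: $59,730 × 0.0055 = $328.515
Total = $591.327

$591.33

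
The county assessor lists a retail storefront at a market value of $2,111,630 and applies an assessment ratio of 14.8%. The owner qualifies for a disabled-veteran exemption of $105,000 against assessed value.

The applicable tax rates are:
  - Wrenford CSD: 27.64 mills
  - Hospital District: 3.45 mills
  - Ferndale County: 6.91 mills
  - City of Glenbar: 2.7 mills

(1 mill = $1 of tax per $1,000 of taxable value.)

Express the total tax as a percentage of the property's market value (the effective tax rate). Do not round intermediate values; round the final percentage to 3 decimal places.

Assessed value = $2,111,630 × 0.148 = $312,521.24
Taxable value = $312,521.24 − $105,000 = $207,521.24
Wrenford CSD: $207,521.24 × 0.02764 = $5,735.8870736
Hospital District: $207,521.24 × 0.00345 = $715.948278
Ferndale County: $207,521.24 × 0.00691 = $1,433.9717684
City of Glenbar: $207,521.24 × 0.0027 = $560.307348
Total tax = $8,446.114468
Effective rate = $8,446.114468 ÷ $2,111,630 = 0.400% of market value

0.400%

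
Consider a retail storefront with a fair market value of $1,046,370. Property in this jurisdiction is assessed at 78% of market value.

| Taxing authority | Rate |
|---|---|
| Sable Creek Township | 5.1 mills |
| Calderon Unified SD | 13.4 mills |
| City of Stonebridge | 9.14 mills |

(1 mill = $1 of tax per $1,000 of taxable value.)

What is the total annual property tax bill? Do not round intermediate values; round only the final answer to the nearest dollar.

$22,559

Assessed value = $1,046,370 × 0.78 = $816,168.6
Sable Creek Township: $816,168.6 × 0.0051 = $4,162.45986
Calderon Unified SD: $816,168.6 × 0.0134 = $10,936.65924
City of Stonebridge: $816,168.6 × 0.00914 = $7,459.781004
Total = $4,162.45986 + $10,936.65924 + $7,459.781004 = $22,558.900104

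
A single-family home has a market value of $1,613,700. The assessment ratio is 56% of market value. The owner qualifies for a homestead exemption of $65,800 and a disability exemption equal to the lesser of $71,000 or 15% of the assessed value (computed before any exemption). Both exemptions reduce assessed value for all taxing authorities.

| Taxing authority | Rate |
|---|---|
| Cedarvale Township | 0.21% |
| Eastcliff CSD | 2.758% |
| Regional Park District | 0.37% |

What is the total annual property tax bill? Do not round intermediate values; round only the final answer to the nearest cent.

$25,598.19

Assessed value = $1,613,700 × 0.56 = $903,672
Disability exemption = min($71,000, 15% × $903,672) = min($71,000, $135,550.8) = $71,000 (dollar cap binds)
Taxable value = $903,672 − $65,800 − $71,000 = $766,872
Cedarvale Township: $766,872 × 0.0021 = $1,610.4312
Eastcliff CSD: $766,872 × 0.02758 = $21,150.32976
Regional Park District: $766,872 × 0.0037 = $2,837.4264
Total = $25,598.18736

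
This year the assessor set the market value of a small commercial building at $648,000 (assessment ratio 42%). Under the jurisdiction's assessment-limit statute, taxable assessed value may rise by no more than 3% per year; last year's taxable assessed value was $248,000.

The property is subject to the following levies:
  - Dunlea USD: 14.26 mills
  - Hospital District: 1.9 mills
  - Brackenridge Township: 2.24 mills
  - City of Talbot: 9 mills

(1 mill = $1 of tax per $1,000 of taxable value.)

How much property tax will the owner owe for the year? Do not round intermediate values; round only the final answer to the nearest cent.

$6,999.06

Uncapped assessed value = $648,000 × 0.42 = $272,160
Cap limit = $248,000 × 1.03 = $255,440
Taxable assessed value = min($272,160, $255,440) = $255,440 (cap binds)
Dunlea USD: $255,440 × 0.01426 = $3,642.5744
Hospital District: $255,440 × 0.0019 = $485.336
Brackenridge Township: $255,440 × 0.00224 = $572.1856
City of Talbot: $255,440 × 0.009 = $2,298.96
Total = $6,999.056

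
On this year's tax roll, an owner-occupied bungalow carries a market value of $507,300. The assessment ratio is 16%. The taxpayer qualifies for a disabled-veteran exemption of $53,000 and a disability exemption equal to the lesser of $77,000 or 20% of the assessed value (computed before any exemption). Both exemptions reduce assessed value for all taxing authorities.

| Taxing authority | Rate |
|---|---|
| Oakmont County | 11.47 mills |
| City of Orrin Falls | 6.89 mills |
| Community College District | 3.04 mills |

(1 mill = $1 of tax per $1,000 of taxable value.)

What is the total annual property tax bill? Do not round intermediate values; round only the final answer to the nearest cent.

$255.40

Assessed value = $507,300 × 0.16 = $81,168
Disability exemption = min($77,000, 20% × $81,168) = min($77,000, $16,233.6) = $16,233.6 (percentage binds)
Taxable value = $81,168 − $53,000 − $16,233.6 = $11,934.4
Oakmont County: $11,934.4 × 0.01147 = $136.887568
City of Orrin Falls: $11,934.4 × 0.00689 = $82.228016
Community College District: $11,934.4 × 0.00304 = $36.280576
Total = $255.39616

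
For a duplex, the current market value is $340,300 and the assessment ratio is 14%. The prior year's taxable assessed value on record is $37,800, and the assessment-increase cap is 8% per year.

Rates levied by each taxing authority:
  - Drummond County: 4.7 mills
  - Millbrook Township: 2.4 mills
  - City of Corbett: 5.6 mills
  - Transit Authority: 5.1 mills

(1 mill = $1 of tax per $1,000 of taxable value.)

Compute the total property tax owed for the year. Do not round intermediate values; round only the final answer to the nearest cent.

Uncapped assessed value = $340,300 × 0.14 = $47,642
Cap limit = $37,800 × 1.08 = $40,824
Taxable assessed value = min($47,642, $40,824) = $40,824 (cap binds)
Drummond County: $40,824 × 0.0047 = $191.8728
Millbrook Township: $40,824 × 0.0024 = $97.9776
City of Corbett: $40,824 × 0.0056 = $228.6144
Transit Authority: $40,824 × 0.0051 = $208.2024
Total = $726.6672

$726.67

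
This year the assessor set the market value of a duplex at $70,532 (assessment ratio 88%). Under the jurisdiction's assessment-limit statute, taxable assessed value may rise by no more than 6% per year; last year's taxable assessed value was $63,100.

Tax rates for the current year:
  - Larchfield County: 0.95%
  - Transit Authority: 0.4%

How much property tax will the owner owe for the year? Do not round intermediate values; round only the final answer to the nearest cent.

$837.92

Uncapped assessed value = $70,532 × 0.88 = $62,068.16
Cap limit = $63,100 × 1.06 = $66,886
Taxable assessed value = min($62,068.16, $66,886) = $62,068.16 (cap does not bind)
Larchfield County: $62,068.16 × 0.0095 = $589.64752
Transit Authority: $62,068.16 × 0.004 = $248.27264
Total = $837.92016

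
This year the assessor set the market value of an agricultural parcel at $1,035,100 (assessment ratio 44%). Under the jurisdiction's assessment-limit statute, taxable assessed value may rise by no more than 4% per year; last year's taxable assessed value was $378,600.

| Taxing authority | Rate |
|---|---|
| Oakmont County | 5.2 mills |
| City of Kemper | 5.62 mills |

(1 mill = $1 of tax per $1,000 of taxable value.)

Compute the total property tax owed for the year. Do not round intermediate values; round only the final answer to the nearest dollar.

$4,260

Uncapped assessed value = $1,035,100 × 0.44 = $455,444
Cap limit = $378,600 × 1.04 = $393,744
Taxable assessed value = min($455,444, $393,744) = $393,744 (cap binds)
Oakmont County: $393,744 × 0.0052 = $2,047.4688
City of Kemper: $393,744 × 0.00562 = $2,212.84128
Total = $4,260.31008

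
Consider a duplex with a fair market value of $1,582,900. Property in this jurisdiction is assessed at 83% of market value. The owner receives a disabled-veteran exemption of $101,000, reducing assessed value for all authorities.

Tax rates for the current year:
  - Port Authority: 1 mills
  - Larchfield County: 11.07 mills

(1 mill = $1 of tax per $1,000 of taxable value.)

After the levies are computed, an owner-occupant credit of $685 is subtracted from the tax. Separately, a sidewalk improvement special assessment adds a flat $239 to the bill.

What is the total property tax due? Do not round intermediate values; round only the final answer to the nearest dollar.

$14,193

Assessed value = $1,582,900 × 0.83 = $1,313,807
Taxable value = $1,313,807 − $101,000 = $1,212,807
Port Authority: $1,212,807 × 0.001 = $1,212.807
Larchfield County: $1,212,807 × 0.01107 = $13,425.77349
Levies subtotal = $14,638.58049
After credit = $14,638.58049 − $685 = $13,953.58049
Total = $13,953.58049 + $239 = $14,192.58049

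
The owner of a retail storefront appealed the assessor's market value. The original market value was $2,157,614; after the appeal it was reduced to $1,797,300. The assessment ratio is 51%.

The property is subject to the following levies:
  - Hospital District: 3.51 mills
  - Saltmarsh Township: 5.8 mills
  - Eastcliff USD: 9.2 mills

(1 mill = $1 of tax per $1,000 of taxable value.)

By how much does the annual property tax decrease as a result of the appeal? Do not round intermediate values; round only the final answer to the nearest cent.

$3,401.40

Old assessed value = $2,157,614 × 0.51 = $1,100,383.14
New assessed value = $1,797,300 × 0.51 = $916,623
Combined rate = 0.00351 + 0.0058 + 0.0092 = 0.01851
Old tax = $1,100,383.14 × 0.01851 = $20,368.0919214
New tax = $916,623 × 0.01851 = $16,966.69173
Reduction = $20,368.0919214 − $16,966.69173 = $3,401.4001914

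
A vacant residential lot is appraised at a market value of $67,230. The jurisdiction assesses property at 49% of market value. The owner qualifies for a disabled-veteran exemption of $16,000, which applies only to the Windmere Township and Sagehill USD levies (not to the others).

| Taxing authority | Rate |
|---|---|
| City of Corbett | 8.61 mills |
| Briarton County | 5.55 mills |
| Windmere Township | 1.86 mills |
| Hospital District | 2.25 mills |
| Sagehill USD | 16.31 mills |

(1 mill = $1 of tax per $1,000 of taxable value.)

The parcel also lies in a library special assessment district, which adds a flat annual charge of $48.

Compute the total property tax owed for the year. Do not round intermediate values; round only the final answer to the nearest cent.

Assessed value = $67,230 × 0.49 = $32,942.7
City of Corbett: $32,942.7 × 0.00861 = $283.636647
Briarton County: $32,942.7 × 0.00555 = $182.831985
Windmere Township: ($32,942.7 − $16,000) × 0.00186 = $16,942.7 × 0.00186 = $31.513422
Hospital District: $32,942.7 × 0.00225 = $74.121075
Sagehill USD: ($32,942.7 − $16,000) × 0.01631 = $16,942.7 × 0.01631 = $276.335437
Levies subtotal = $848.438566
Total = $848.438566 + $48 = $896.438566

$896.44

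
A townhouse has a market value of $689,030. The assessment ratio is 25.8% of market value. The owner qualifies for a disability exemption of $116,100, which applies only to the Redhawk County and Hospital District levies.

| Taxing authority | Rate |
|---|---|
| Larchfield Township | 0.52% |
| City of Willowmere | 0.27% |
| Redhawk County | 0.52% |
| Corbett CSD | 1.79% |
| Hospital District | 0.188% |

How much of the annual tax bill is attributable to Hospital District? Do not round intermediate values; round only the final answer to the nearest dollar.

Assessed value = $689,030 × 0.258 = $177,769.74
Hospital District taxable value = $177,769.74 − $116,100 = $61,669.74
Hospital District levy = $61,669.74 × 0.00188 = $115.9391112

$116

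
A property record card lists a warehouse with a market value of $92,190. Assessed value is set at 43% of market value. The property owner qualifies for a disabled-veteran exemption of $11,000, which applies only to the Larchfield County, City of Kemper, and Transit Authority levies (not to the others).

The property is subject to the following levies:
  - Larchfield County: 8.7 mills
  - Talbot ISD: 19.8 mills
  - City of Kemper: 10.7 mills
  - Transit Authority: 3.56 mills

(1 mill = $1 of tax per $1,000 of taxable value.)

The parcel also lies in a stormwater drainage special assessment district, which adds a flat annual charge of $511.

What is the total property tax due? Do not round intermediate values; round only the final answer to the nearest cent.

Assessed value = $92,190 × 0.43 = $39,641.7
Larchfield County: ($39,641.7 − $11,000) × 0.0087 = $28,641.7 × 0.0087 = $249.18279
Talbot ISD: $39,641.7 × 0.0198 = $784.90566
City of Kemper: ($39,641.7 − $11,000) × 0.0107 = $28,641.7 × 0.0107 = $306.46619
Transit Authority: ($39,641.7 − $11,000) × 0.00356 = $28,641.7 × 0.00356 = $101.964452
Levies subtotal = $1,442.519092
Total = $1,442.519092 + $511 = $1,953.519092

$1,953.52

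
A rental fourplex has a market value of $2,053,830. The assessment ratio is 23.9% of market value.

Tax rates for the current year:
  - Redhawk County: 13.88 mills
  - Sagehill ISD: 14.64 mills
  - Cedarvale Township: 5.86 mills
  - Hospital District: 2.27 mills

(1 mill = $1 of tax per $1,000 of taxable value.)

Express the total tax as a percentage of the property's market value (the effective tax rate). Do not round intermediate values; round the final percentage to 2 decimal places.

Assessed value = $2,053,830 × 0.239 = $490,865.37
Redhawk County: $490,865.37 × 0.01388 = $6,813.2113356
Sagehill ISD: $490,865.37 × 0.01464 = $7,186.2690168
Cedarvale Township: $490,865.37 × 0.00586 = $2,876.4710682
Hospital District: $490,865.37 × 0.00227 = $1,114.2643899
Total tax = $17,990.2158105
Effective rate = $17,990.2158105 ÷ $2,053,830 = 0.88% of market value

0.88%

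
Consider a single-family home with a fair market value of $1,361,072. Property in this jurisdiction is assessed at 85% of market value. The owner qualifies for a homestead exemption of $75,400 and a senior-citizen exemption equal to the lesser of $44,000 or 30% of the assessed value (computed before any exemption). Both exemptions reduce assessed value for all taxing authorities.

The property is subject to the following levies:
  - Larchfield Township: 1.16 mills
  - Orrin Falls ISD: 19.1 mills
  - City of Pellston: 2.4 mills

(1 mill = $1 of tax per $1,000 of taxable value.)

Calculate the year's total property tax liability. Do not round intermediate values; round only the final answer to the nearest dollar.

Assessed value = $1,361,072 × 0.85 = $1,156,911.2
Senior-citizen exemption = min($44,000, 30% × $1,156,911.2) = min($44,000, $347,073.36) = $44,000 (dollar cap binds)
Taxable value = $1,156,911.2 − $75,400 − $44,000 = $1,037,511.2
Larchfield Township: $1,037,511.2 × 0.00116 = $1,203.512992
Orrin Falls ISD: $1,037,511.2 × 0.0191 = $19,816.46392
City of Pellston: $1,037,511.2 × 0.0024 = $2,490.02688
Total = $23,510.003792

$23,510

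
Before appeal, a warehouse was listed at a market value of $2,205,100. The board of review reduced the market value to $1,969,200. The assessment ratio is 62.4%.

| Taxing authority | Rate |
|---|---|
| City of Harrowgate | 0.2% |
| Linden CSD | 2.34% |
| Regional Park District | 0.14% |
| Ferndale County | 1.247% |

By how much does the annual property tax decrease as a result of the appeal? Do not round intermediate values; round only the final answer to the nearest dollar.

Old assessed value = $2,205,100 × 0.624 = $1,375,982.4
New assessed value = $1,969,200 × 0.624 = $1,228,780.8
Combined rate = 0.002 + 0.0234 + 0.0014 + 0.01247 = 0.03927
Old tax = $1,375,982.4 × 0.03927 = $54,034.828848
New tax = $1,228,780.8 × 0.03927 = $48,254.222016
Reduction = $54,034.828848 − $48,254.222016 = $5,780.606832

$5,781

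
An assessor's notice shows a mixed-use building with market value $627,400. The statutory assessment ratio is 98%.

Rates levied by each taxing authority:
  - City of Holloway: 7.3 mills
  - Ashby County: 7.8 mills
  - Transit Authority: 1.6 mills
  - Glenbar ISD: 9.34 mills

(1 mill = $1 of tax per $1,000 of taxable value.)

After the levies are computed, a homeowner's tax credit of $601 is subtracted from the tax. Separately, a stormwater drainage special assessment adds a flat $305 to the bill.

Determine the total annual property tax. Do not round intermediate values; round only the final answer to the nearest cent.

Assessed value = $627,400 × 0.98 = $614,852
City of Holloway: $614,852 × 0.0073 = $4,488.4196
Ashby County: $614,852 × 0.0078 = $4,795.8456
Transit Authority: $614,852 × 0.0016 = $983.7632
Glenbar ISD: $614,852 × 0.00934 = $5,742.71768
Levies subtotal = $16,010.74608
After credit = $16,010.74608 − $601 = $15,409.74608
Total = $15,409.74608 + $305 = $15,714.74608

$15,714.75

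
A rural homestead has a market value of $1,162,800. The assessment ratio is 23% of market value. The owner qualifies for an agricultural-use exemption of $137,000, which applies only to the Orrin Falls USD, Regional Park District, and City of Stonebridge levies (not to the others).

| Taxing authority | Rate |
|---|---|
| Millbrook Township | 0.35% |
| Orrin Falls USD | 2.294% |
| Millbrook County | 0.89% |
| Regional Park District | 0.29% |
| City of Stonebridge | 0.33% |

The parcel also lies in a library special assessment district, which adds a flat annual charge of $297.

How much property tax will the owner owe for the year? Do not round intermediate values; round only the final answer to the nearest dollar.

$7,414

Assessed value = $1,162,800 × 0.23 = $267,444
Millbrook Township: $267,444 × 0.0035 = $936.054
Orrin Falls USD: ($267,444 − $137,000) × 0.02294 = $130,444 × 0.02294 = $2,992.38536
Millbrook County: $267,444 × 0.0089 = $2,380.2516
Regional Park District: ($267,444 − $137,000) × 0.0029 = $130,444 × 0.0029 = $378.2876
City of Stonebridge: ($267,444 − $137,000) × 0.0033 = $130,444 × 0.0033 = $430.4652
Levies subtotal = $7,117.44376
Total = $7,117.44376 + $297 = $7,414.44376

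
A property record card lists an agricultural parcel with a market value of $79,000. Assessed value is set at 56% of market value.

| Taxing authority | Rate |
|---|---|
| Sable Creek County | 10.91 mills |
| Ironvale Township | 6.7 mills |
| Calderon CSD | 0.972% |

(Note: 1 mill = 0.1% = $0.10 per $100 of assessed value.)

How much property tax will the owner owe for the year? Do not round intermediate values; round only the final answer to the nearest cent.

Assessed value = $79,000 × 0.56 = $44,240
Sable Creek County: $44,240 × 0.01091 = $482.6584
Ironvale Township: $44,240 × 0.0067 = $296.408
Calderon CSD: $44,240 × 0.00972 = $430.0128
Total = $1,209.0792

$1,209.08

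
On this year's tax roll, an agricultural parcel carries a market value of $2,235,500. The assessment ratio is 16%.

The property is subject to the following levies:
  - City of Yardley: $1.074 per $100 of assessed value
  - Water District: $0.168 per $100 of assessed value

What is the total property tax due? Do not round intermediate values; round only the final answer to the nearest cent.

$4,442.39

Assessed value = $2,235,500 × 0.16 = $357,680
City of Yardley: $357,680 × 0.01074 = $3,841.4832
Water District: $357,680 × 0.00168 = $600.9024
Total = $3,841.4832 + $600.9024 = $4,442.3856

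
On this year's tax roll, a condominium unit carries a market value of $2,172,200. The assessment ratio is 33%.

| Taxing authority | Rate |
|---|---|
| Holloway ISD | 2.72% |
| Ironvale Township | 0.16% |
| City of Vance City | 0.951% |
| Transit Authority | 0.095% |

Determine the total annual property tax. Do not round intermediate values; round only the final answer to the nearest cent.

$28,142.59

Assessed value = $2,172,200 × 0.33 = $716,826
Holloway ISD: $716,826 × 0.0272 = $19,497.6672
Ironvale Township: $716,826 × 0.0016 = $1,146.9216
City of Vance City: $716,826 × 0.00951 = $6,817.01526
Transit Authority: $716,826 × 0.00095 = $680.9847
Total = $19,497.6672 + $1,146.9216 + $6,817.01526 + $680.9847 = $28,142.58876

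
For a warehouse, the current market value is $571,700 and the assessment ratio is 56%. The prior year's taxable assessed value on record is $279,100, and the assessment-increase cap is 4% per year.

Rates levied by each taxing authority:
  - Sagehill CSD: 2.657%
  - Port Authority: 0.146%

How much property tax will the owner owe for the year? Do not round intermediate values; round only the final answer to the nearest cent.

Uncapped assessed value = $571,700 × 0.56 = $320,152
Cap limit = $279,100 × 1.04 = $290,264
Taxable assessed value = min($320,152, $290,264) = $290,264 (cap binds)
Sagehill CSD: $290,264 × 0.02657 = $7,712.31448
Port Authority: $290,264 × 0.00146 = $423.78544
Total = $8,136.09992

$8,136.10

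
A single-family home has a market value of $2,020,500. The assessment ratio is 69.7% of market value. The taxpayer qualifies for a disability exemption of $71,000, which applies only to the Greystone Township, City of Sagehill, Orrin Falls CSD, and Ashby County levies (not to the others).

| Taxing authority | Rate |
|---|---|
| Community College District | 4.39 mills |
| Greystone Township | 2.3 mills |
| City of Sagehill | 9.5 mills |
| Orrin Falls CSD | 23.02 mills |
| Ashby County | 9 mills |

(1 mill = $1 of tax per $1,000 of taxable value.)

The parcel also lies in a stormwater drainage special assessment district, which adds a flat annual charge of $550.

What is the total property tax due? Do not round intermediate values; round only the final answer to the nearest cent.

Assessed value = $2,020,500 × 0.697 = $1,408,288.5
Community College District: $1,408,288.5 × 0.00439 = $6,182.386515
Greystone Township: ($1,408,288.5 − $71,000) × 0.0023 = $1,337,288.5 × 0.0023 = $3,075.76355
City of Sagehill: ($1,408,288.5 − $71,000) × 0.0095 = $1,337,288.5 × 0.0095 = $12,704.24075
Orrin Falls CSD: ($1,408,288.5 − $71,000) × 0.02302 = $1,337,288.5 × 0.02302 = $30,784.38127
Ashby County: ($1,408,288.5 − $71,000) × 0.009 = $1,337,288.5 × 0.009 = $12,035.5965
Levies subtotal = $64,782.368585
Total = $64,782.368585 + $550 = $65,332.368585

$65,332.37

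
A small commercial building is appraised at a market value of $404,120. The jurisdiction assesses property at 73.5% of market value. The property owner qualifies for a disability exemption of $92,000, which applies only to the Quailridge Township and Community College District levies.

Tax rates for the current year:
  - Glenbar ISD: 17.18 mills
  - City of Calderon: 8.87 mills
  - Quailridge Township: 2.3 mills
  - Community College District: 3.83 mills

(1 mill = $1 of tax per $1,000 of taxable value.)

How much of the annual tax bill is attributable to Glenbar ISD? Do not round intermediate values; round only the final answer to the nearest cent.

Assessed value = $404,120 × 0.735 = $297,028.2
Glenbar ISD taxable value = $297,028.2 (exemption does not apply)
Glenbar ISD levy = $297,028.2 × 0.01718 = $5,102.944476

$5,102.94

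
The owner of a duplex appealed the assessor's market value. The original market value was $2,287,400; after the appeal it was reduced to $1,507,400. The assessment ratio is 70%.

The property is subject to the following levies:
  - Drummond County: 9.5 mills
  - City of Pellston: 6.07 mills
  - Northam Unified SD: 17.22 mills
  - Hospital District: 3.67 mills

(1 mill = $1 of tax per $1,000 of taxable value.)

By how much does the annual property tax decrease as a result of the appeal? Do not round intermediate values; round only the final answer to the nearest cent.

Old assessed value = $2,287,400 × 0.7 = $1,601,180
New assessed value = $1,507,400 × 0.7 = $1,055,180
Combined rate = 0.0095 + 0.00607 + 0.01722 + 0.00367 = 0.03646
Old tax = $1,601,180 × 0.03646 = $58,379.0228
New tax = $1,055,180 × 0.03646 = $38,471.8628
Reduction = $58,379.0228 − $38,471.8628 = $19,907.16

$19,907.16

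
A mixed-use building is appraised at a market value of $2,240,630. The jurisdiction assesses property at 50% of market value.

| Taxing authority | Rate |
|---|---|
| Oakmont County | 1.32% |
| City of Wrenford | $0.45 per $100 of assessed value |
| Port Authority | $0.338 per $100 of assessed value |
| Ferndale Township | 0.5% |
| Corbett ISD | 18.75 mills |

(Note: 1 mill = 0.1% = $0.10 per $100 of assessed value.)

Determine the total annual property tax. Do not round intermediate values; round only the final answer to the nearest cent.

$50,223.72

Assessed value = $2,240,630 × 0.5 = $1,120,315
Oakmont County: $1,120,315 × 0.0132 = $14,788.158
City of Wrenford: $1,120,315 × 0.0045 = $5,041.4175
Port Authority: $1,120,315 × 0.00338 = $3,786.6647
Ferndale Township: $1,120,315 × 0.005 = $5,601.575
Corbett ISD: $1,120,315 × 0.01875 = $21,005.90625
Total = $50,223.72145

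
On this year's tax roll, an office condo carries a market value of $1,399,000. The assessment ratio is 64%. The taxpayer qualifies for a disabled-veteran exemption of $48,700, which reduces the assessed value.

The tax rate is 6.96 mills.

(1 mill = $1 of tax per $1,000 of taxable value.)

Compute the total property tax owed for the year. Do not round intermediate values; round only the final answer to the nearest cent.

$5,892.75

Assessed value = $1,399,000 × 0.64 = $895,360
Taxable value = $895,360 − $48,700 = $846,660
Tax = $846,660 × 0.00696 = $5,892.7536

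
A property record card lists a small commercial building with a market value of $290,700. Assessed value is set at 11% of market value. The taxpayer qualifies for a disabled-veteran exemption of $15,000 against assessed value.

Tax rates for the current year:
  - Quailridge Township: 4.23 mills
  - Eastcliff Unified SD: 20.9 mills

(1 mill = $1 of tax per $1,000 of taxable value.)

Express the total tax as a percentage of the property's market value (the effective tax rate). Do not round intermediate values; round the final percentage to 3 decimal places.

0.147%

Assessed value = $290,700 × 0.11 = $31,977
Taxable value = $31,977 − $15,000 = $16,977
Quailridge Township: $16,977 × 0.00423 = $71.81271
Eastcliff Unified SD: $16,977 × 0.0209 = $354.8193
Total tax = $426.63201
Effective rate = $426.63201 ÷ $290,700 = 0.147% of market value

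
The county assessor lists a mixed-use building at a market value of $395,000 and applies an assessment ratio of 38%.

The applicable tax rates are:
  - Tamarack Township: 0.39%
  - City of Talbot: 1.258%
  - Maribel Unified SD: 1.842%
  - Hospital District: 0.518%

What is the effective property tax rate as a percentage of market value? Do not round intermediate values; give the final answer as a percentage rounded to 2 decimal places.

1.52%

Assessed value = $395,000 × 0.38 = $150,100
Tamarack Township: $150,100 × 0.0039 = $585.39
City of Talbot: $150,100 × 0.01258 = $1,888.258
Maribel Unified SD: $150,100 × 0.01842 = $2,764.842
Hospital District: $150,100 × 0.00518 = $777.518
Total tax = $6,016.008
Effective rate = $6,016.008 ÷ $395,000 = 1.52% of market value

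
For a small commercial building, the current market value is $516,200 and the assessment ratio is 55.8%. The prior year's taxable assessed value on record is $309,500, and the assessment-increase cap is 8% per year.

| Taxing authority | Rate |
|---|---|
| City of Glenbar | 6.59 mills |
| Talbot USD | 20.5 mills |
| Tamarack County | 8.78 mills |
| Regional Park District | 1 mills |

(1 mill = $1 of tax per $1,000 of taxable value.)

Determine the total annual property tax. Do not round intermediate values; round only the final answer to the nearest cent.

Uncapped assessed value = $516,200 × 0.558 = $288,039.6
Cap limit = $309,500 × 1.08 = $334,260
Taxable assessed value = min($288,039.6, $334,260) = $288,039.6 (cap does not bind)
City of Glenbar: $288,039.6 × 0.00659 = $1,898.180964
Talbot USD: $288,039.6 × 0.0205 = $5,904.8118
Tamarack County: $288,039.6 × 0.00878 = $2,528.987688
Regional Park District: $288,039.6 × 0.001 = $288.0396
Total = $10,620.020052

$10,620.02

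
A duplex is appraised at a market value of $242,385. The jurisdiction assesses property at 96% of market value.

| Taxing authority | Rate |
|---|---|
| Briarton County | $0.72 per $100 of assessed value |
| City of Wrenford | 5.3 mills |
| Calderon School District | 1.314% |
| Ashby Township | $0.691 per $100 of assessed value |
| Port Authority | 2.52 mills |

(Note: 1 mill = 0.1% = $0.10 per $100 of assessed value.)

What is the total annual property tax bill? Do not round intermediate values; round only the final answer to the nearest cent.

$8,160.42

Assessed value = $242,385 × 0.96 = $232,689.6
Briarton County: $232,689.6 × 0.0072 = $1,675.36512
City of Wrenford: $232,689.6 × 0.0053 = $1,233.25488
Calderon School District: $232,689.6 × 0.01314 = $3,057.541344
Ashby Township: $232,689.6 × 0.00691 = $1,607.885136
Port Authority: $232,689.6 × 0.00252 = $586.377792
Total = $8,160.424272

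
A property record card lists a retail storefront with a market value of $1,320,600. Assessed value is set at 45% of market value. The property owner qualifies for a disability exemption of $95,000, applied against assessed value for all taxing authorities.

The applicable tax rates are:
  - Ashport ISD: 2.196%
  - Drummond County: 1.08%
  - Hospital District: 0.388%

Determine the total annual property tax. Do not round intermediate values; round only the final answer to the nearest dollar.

$18,293

Assessed value = $1,320,600 × 0.45 = $594,270
Taxable value = $594,270 − $95,000 = $499,270
Ashport ISD: $499,270 × 0.02196 = $10,963.9692
Drummond County: $499,270 × 0.0108 = $5,392.116
Hospital District: $499,270 × 0.00388 = $1,937.1676
Total = $10,963.9692 + $5,392.116 + $1,937.1676 = $18,293.2528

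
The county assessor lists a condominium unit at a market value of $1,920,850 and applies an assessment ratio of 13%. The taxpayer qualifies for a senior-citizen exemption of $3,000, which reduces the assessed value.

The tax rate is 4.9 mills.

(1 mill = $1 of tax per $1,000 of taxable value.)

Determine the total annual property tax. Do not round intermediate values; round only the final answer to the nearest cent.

Assessed value = $1,920,850 × 0.13 = $249,710.5
Taxable value = $249,710.5 − $3,000 = $246,710.5
Tax = $246,710.5 × 0.0049 = $1,208.88145

$1,208.88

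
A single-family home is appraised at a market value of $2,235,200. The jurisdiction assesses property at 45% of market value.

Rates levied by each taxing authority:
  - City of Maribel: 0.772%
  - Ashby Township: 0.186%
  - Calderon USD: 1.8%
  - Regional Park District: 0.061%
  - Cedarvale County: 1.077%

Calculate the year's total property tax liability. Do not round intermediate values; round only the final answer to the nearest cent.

Assessed value = $2,235,200 × 0.45 = $1,005,840
City of Maribel: $1,005,840 × 0.00772 = $7,765.0848
Ashby Township: $1,005,840 × 0.00186 = $1,870.8624
Calderon USD: $1,005,840 × 0.018 = $18,105.12
Regional Park District: $1,005,840 × 0.00061 = $613.5624
Cedarvale County: $1,005,840 × 0.01077 = $10,832.8968
Total = $7,765.0848 + $1,870.8624 + $18,105.12 + $613.5624 + $10,832.8968 = $39,187.5264

$39,187.53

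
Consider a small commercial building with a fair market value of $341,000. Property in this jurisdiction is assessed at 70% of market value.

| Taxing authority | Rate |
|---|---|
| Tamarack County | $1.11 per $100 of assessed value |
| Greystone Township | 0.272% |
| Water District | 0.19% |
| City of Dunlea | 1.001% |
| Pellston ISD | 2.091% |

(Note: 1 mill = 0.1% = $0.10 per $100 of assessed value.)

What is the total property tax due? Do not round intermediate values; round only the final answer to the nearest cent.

$11,132.97

Assessed value = $341,000 × 0.7 = $238,700
Tamarack County: $238,700 × 0.0111 = $2,649.57
Greystone Township: $238,700 × 0.00272 = $649.264
Water District: $238,700 × 0.0019 = $453.53
City of Dunlea: $238,700 × 0.01001 = $2,389.387
Pellston ISD: $238,700 × 0.02091 = $4,991.217
Total = $11,132.968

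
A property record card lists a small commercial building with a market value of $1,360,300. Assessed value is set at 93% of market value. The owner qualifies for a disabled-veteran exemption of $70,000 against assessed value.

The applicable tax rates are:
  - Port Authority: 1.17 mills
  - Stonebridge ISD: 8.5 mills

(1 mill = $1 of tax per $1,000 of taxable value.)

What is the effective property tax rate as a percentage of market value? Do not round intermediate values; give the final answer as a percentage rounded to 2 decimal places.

0.85%

Assessed value = $1,360,300 × 0.93 = $1,265,079
Taxable value = $1,265,079 − $70,000 = $1,195,079
Port Authority: $1,195,079 × 0.00117 = $1,398.24243
Stonebridge ISD: $1,195,079 × 0.0085 = $10,158.1715
Total tax = $11,556.41393
Effective rate = $11,556.41393 ÷ $1,360,300 = 0.85% of market value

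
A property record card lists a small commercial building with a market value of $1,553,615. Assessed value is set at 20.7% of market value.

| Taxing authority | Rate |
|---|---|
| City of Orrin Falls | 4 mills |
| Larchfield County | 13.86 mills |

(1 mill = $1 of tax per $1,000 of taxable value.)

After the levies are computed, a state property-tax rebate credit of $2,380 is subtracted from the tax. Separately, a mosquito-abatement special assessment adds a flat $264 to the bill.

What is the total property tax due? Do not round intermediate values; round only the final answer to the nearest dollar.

$3,628

Assessed value = $1,553,615 × 0.207 = $321,598.305
City of Orrin Falls: $321,598.305 × 0.004 = $1,286.39322
Larchfield County: $321,598.305 × 0.01386 = $4,457.3525073
Levies subtotal = $5,743.7457273
After credit = $5,743.7457273 − $2,380 = $3,363.7457273
Total = $3,363.7457273 + $264 = $3,627.7457273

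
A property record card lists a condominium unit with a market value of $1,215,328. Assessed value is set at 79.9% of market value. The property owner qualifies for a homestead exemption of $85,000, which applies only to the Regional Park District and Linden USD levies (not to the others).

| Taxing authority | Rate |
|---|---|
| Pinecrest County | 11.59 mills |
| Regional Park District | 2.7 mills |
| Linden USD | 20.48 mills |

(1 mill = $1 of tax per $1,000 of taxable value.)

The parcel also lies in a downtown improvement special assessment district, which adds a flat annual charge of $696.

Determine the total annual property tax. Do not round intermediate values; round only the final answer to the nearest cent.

Assessed value = $1,215,328 × 0.799 = $971,047.072
Pinecrest County: $971,047.072 × 0.01159 = $11,254.43556448
Regional Park District: ($971,047.072 − $85,000) × 0.0027 = $886,047.072 × 0.0027 = $2,392.3270944
Linden USD: ($971,047.072 − $85,000) × 0.02048 = $886,047.072 × 0.02048 = $18,146.24403456
Levies subtotal = $31,793.00669344
Total = $31,793.00669344 + $696 = $32,489.00669344

$32,489.01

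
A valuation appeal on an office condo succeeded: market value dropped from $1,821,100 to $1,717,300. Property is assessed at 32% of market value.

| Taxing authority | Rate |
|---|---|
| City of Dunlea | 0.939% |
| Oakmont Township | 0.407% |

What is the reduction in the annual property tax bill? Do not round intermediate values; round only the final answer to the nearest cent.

Old assessed value = $1,821,100 × 0.32 = $582,752
New assessed value = $1,717,300 × 0.32 = $549,536
Combined rate = 0.00939 + 0.00407 = 0.01346
Old tax = $582,752 × 0.01346 = $7,843.84192
New tax = $549,536 × 0.01346 = $7,396.75456
Reduction = $7,843.84192 − $7,396.75456 = $447.08736

$447.09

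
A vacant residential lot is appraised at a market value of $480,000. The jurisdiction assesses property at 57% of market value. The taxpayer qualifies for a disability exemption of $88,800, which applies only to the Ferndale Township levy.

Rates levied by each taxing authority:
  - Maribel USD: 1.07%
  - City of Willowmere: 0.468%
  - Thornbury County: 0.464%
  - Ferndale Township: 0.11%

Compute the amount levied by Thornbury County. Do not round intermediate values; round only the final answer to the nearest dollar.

Assessed value = $480,000 × 0.57 = $273,600
Thornbury County taxable value = $273,600 (exemption does not apply)
Thornbury County levy = $273,600 × 0.00464 = $1,269.504

$1,270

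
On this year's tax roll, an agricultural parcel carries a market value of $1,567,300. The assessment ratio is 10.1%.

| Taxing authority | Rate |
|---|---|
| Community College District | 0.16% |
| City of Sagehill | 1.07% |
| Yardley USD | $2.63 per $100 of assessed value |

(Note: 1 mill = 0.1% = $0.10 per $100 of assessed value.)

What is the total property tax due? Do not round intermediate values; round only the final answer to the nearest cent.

$6,110.28

Assessed value = $1,567,300 × 0.101 = $158,297.3
Community College District: $158,297.3 × 0.0016 = $253.27568
City of Sagehill: $158,297.3 × 0.0107 = $1,693.78111
Yardley USD: $158,297.3 × 0.0263 = $4,163.21899
Total = $6,110.27578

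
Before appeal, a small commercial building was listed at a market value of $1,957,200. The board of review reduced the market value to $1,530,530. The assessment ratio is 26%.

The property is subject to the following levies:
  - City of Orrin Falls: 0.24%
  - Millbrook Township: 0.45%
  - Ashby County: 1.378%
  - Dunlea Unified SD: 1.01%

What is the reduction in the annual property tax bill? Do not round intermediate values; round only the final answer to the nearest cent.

$3,414.55

Old assessed value = $1,957,200 × 0.26 = $508,872
New assessed value = $1,530,530 × 0.26 = $397,937.8
Combined rate = 0.0024 + 0.0045 + 0.01378 + 0.0101 = 0.03078
Old tax = $508,872 × 0.03078 = $15,663.08016
New tax = $397,937.8 × 0.03078 = $12,248.525484
Reduction = $15,663.08016 − $12,248.525484 = $3,414.554676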